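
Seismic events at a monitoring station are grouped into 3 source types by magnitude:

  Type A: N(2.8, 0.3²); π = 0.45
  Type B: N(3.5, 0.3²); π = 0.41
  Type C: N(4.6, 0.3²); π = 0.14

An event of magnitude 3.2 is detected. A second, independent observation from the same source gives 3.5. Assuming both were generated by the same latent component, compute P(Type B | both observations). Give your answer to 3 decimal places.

Posterior ∝ prior × likelihood, so P(k | x) ∝ π_k f_k(x); normalise over all components.
Since both observations come from the same component, the likelihood for component k is f_k(x₁)·f_k(x₂).
  L_A = [(1/(0.3·√(2π)))·exp(−(3.2−2.8)²/(2·0.3²)) = 1.329808·exp(-0.88889) = 0.5467] × [0.0874063] = 0.047785
  L_B = [(1/(0.3·√(2π)))·exp(−(3.2−3.5)²/(2·0.3²)) = 1.329808·exp(-0.50000) = 0.806569] × [1.32981] = 1.07258
  L_C = [(1/(0.3·√(2π)))·exp(−(3.2−4.6)²/(2·0.3²)) = 1.329808·exp(-10.88889) = 2.48202e-05] × [0.0016009] = 3.97346e-08
Unnormalised posteriors:
  π_A·L_A = 0.45 × 0.047785 = 0.0215033
  π_B·L_B = 0.41 × 1.07258 = 0.439758
  π_C·L_C = 0.14 × 3.97346e-08 = 5.56285e-09
Evidence: 0.0215033 + 0.439758 + 5.56285e-09 = 0.461262
P(Type B | x₁,x₂) = 0.439758 / 0.461262 ≈ 0.953

0.953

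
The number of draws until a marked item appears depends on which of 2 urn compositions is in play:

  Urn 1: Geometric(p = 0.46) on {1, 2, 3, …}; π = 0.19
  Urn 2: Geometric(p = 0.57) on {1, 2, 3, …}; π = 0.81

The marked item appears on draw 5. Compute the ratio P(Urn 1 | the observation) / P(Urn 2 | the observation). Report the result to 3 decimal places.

Since P(k|x) ∝ π_k f_k(x), the posterior odds are π_i f_i(x) / (π_j f_j(x)).
Evaluate each component's likelihood at the observed value:
  p_1 = 0.0391141
  p_2 = 0.0194872
Posterior odds = (π_1·p_1) / (π_2·p_2) = (0.19·0.0391141) / (0.81·0.0194872) = 0.00743167 / 0.0157846 ≈ 0.471

0.471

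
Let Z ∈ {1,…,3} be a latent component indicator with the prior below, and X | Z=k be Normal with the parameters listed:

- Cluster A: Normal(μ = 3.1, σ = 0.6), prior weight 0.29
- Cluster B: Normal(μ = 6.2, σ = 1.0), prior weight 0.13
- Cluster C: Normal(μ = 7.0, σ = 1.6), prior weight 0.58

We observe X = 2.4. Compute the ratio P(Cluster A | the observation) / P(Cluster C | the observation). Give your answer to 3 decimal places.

Posterior odds = (π_i f_i(x)) / (π_j f_j(x)); the normalising sum cancels.
Component likelihoods at x = 2.4:
  L_A = 0.336664
  L_B = 0.000291947
  L_C = 0.00399883
0.0976327 / 0.00231932 ≈ 42.095

42.095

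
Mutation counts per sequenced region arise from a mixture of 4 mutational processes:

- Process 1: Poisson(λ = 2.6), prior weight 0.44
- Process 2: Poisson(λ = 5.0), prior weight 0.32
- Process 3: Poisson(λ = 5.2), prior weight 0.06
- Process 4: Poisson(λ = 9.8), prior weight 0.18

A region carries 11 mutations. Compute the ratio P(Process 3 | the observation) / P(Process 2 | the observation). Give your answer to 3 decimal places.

0.236

Posterior odds = (P(Z=i) f_i(x)) / (P(Z=j) f_j(x)); the normalising sum cancels.
Evaluate each component's likelihood at the observed value:
  p_1 = 6.82945e-05
  p_2 = 0.00824218
  p_3 = 0.0103884
  p_4 = 0.111236
Odds = (0.06/0.32) × (0.0103884/0.00824218) = 0.1875 × 1.2604 ≈ 0.236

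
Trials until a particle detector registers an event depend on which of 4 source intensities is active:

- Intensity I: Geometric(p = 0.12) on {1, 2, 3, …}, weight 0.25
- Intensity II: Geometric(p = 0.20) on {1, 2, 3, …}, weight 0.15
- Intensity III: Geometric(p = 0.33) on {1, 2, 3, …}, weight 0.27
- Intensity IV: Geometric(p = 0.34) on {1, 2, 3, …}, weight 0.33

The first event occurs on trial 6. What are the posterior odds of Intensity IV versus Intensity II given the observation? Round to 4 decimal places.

The posterior odds equal the prior odds times the likelihood ratio: (π_i/π_j)·(f_i(x)/f_j(x)).
Component likelihoods at x = 6:
  L_I = 0.0633278
  L_II = 0.065536
  L_III = 0.0445541
  L_IV = 0.0425793
Odds = (0.33/0.15) × (0.0425793/0.065536) = 2.2 × 0.649709 ≈ 1.4294

1.4294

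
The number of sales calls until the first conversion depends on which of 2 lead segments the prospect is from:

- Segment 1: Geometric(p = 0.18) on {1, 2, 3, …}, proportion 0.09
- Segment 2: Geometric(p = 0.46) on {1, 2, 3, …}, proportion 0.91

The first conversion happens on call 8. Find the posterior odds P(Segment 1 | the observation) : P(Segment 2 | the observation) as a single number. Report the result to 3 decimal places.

0.721

Since P(k|x) ∝ w_k f_k(x), the posterior odds are w_i f_i(x) / (w_j f_j(x)).
Evaluate each component's likelihood at the observed value:
  f_1 = 0.0448714
  f_2 = 0.00615906
0.00403842 / 0.00560474 ≈ 0.721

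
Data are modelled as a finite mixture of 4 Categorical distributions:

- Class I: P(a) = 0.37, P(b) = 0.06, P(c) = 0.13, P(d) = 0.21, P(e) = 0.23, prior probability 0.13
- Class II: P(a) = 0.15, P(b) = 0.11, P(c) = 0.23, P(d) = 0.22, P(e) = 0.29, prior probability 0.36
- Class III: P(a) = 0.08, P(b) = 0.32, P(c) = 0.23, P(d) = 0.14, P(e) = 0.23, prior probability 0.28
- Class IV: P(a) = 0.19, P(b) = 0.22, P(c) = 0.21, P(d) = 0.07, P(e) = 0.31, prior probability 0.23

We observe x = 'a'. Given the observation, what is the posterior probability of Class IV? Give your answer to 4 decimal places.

Posterior ∝ prior × likelihood, so P(k | x) ∝ P(Z=k) f_k(x); normalise over all components.
Component likelihoods at x = 'a':
  f_I = P(a | comp) = 0.37
  f_II = P(a | comp) = 0.15
  f_III = P(a | comp) = 0.08
  f_IV = P(a | comp) = 0.19
Prior × likelihood for each component:
  P(Z=I)·f_I = 0.13 × 0.37 = 0.0481
  P(Z=II)·f_II = 0.36 × 0.15 = 0.054
  P(Z=III)·f_III = 0.28 × 0.08 = 0.0224
  P(Z=IV)·f_IV = 0.23 × 0.19 = 0.0437
Marginal: 0.0481 + 0.054 + 0.0224 + 0.0437 = 0.1682
P(Class IV | x) ≈ 0.2598

0.2598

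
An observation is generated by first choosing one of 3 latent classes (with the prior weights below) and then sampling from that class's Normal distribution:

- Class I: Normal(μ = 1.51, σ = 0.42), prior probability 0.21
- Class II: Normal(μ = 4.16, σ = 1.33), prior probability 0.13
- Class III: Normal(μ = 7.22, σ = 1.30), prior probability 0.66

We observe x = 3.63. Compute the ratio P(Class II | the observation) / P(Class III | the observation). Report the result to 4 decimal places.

The posterior odds equal the prior odds times the likelihood ratio: (π_i/π_j)·(f_i(x)/f_j(x)).
Component likelihoods at x = 3.63:
  p_I = (1/(0.42·√(2π)))·exp(−(3.63−1.51)²/(2·0.42²)) = 0.949863·exp(-12.73923) = 2.78666e-06
  p_II = (1/(1.33·√(2π)))·exp(−(3.63−4.16)²/(2·1.33²)) = 0.299957·exp(-0.07940) = 0.277061
  p_III = (1/(1.30·√(2π)))·exp(−(3.63−7.22)²/(2·1.30²)) = 0.306879·exp(-3.81305) = 0.00677612
0.0360179 / 0.00447224 ≈ 8.0537

8.0537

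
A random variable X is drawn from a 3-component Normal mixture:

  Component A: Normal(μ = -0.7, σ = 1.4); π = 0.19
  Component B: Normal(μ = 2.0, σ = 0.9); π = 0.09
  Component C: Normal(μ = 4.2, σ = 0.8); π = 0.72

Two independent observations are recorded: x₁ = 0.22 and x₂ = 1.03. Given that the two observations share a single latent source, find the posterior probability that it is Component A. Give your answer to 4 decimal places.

P(component k | x) = π_k·f_k(x) / marginal(x), where marginal(x) = Σ_j π_j·f_j(x).
Since both observations come from the same component, the likelihood for component k is f_k(x₁)·f_k(x₂).
  L_A = [(1/(1.4·√(2π)))·exp(−(0.22−-0.7)²/(2·1.4²)) = 0.284959·exp(-0.21592) = 0.22962] × [0.132801] = 0.0304937
  L_B = [(1/(0.9·√(2π)))·exp(−(0.22−2.0)²/(2·0.9²)) = 0.443269·exp(-1.95580) = 0.0627008] × [0.247987] = 0.015549
  L_C = [(1/(0.8·√(2π)))·exp(−(0.22−4.2)²/(2·0.8²)) = 0.498678·exp(-12.37531) = 2.10518e-06] × [0.000194224] = 4.08877e-10
Unnormalised posteriors:
  π_A·L_A = 0.19 × 0.0304937 = 0.00579381
  π_B·L_B = 0.09 × 0.015549 = 0.00139941
  π_C·L_C = 0.72 × 4.08877e-10 = 2.94392e-10
Sum: 0.00579381 + 0.00139941 + 2.94392e-10 = 0.00719321
P(Component A | x₁,x₂) ≈ 0.8055

0.8055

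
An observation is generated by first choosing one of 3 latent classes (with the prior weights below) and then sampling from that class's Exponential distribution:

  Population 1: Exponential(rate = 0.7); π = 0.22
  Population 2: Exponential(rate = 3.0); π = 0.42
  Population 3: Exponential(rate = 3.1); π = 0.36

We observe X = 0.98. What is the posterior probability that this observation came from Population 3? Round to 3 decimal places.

0.271

The responsibility of component k is w_k f_k(x) divided by Σ_j w_j f_j(x).
Component likelihoods at x = 0.98:
  L_1 = 0.35251
  L_2 = 0.158597
  L_3 = 0.148585
Multiply by the mixture weights:
  w_1·L_1 = 0.22 × 0.35251 = 0.0775523
  w_2·L_2 = 0.42 × 0.158597 = 0.0666108
  w_3·L_3 = 0.36 × 0.148585 = 0.0534906
Evidence: 0.0775523 + 0.0666108 + 0.0534906 = 0.197654
P(Population 3 | 0.98) ≈ 0.271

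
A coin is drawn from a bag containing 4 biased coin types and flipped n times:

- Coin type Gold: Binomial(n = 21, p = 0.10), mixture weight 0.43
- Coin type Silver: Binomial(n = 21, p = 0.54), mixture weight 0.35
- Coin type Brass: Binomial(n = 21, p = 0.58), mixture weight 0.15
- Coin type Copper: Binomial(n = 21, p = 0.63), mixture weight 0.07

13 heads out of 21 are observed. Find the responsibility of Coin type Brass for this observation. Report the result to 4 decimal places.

0.2938

Apply Bayes' rule: the posterior for each component is proportional to its prior times its likelihood at x.
Evaluate each component's likelihood at the observed value:
  f_Gold = 8.75958e-09
  f_Silver = 0.135433
  f_Brass = 0.165616
  f_Copper = 0.176029
Weight by the priors:
  π_Gold·f_Gold = 0.43 × 8.75958e-09 = 3.76662e-09
  π_Silver·f_Silver = 0.35 × 0.135433 = 0.0474016
  π_Brass·f_Brass = 0.15 × 0.165616 = 0.0248423
  π_Copper·f_Copper = 0.07 × 0.176029 = 0.012322
Denominator: 3.76662e-09 + 0.0474016 + 0.0248423 + 0.012322 = 0.0845659
P(Coin type Brass | x) = 0.0248423 / 0.0845659 ≈ 0.2938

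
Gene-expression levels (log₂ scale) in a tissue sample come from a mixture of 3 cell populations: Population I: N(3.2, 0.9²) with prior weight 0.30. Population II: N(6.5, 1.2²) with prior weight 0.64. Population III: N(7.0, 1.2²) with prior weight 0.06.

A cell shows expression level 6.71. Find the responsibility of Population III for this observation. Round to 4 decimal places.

0.0846

Apply Bayes' rule: the posterior for each component is proportional to its prior times its likelihood at x.
Evaluate each component's likelihood at the observed value:
  p_I = 0.000220728
  p_II = 0.3274
  p_III = 0.322884
Weight by the priors:
  P(Z=I)·p_I = 0.30 × 0.000220728 = 6.62185e-05
  P(Z=II)·p_II = 0.64 × 0.3274 = 0.209536
  P(Z=III)·p_III = 0.06 × 0.322884 = 0.0193731
Marginal: 6.62185e-05 + 0.209536 + 0.0193731 = 0.228975
So the posterior for Population III is 0.0193731 / 0.228975 ≈ 0.0846.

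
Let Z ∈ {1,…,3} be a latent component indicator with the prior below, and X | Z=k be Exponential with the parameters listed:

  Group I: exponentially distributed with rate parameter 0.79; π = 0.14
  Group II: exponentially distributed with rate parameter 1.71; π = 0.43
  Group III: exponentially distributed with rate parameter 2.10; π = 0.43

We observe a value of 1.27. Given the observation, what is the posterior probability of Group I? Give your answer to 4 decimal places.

Apply Bayes' rule: the posterior for each component is proportional to its prior times its likelihood at x.
Exponential densities:
  L_I = 0.289667
  L_II = 0.194912
  L_III = 0.145867
Prior × likelihood for each component:
  P(Z=I)·L_I = 0.14 × 0.289667 = 0.0405534
  P(Z=II)·L_II = 0.43 × 0.194912 = 0.0838122
  P(Z=III)·L_III = 0.43 × 0.145867 = 0.0627226
Evidence: 0.0405534 + 0.0838122 + 0.0627226 = 0.187088
Responsibility of Group I: 0.0405534 / 0.187088 ≈ 0.2168

0.2168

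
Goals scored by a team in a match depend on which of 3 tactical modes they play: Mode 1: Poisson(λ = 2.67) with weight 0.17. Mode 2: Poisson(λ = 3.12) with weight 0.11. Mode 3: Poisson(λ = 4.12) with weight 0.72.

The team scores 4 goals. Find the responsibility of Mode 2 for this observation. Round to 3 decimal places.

The responsibility of component k is P(Z=k) f_k(x) divided by Σ_j P(Z=j) f_j(x).
Evaluate each component's likelihood at the observed value:
  L_1 = e^(−2.67)·2.67^4/4! = 0.146645
  L_2 = e^(−3.12)·3.12^4/4! = 0.174345
  L_3 = e^(−4.12)·4.12^4/4! = 0.195022
Unnormalised posteriors:
  P(Z=1)·L_1 = 0.17 × 0.146645 = 0.0249297
  P(Z=2)·L_2 = 0.11 × 0.174345 = 0.0191779
  P(Z=3)·L_3 = 0.72 × 0.195022 = 0.140416
Evidence: 0.0249297 + 0.0191779 + 0.140416 = 0.184524
Responsibility of Mode 2: 0.0191779 / 0.184524 ≈ 0.104

0.104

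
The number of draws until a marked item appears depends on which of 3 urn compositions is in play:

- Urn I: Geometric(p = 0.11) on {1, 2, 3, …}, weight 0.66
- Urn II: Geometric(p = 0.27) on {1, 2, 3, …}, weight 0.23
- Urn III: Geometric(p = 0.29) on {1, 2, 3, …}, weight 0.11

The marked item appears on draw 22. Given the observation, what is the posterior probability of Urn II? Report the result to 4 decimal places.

0.0131

By Bayes' theorem, P(k | x) = w_k f_k(x) / Σ_j w_j f_j(x).
Evaluate each component's likelihood at the observed value:
  p_I = 0.00951881
  p_II = 0.000364036
  p_III = 0.000218184
Prior × likelihood for each component:
  w_I·p_I = 0.66 × 0.00951881 = 0.00628242
  w_II·p_II = 0.23 × 0.000364036 = 8.37282e-05
  w_III·p_III = 0.11 × 0.000218184 = 2.40003e-05
Normaliser: 0.00628242 + 8.37282e-05 + 2.40003e-05 = 0.00639015
So the posterior for Urn II is 8.37282e-05 / 0.00639015 ≈ 0.0131.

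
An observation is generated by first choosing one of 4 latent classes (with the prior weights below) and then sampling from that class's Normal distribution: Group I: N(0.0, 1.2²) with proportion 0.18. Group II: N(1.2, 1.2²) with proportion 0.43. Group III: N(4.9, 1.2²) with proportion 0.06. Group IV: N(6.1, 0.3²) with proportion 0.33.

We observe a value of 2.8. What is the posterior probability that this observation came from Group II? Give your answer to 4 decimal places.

0.8769

The responsibility of component k is π_k f_k(x) divided by Σ_j π_j f_j(x).
Evaluate each component's likelihood at the observed value:
  L_I = (1/(1.2·√(2π)))·exp(−(2.8−0.0)²/(2·1.2²)) = 0.332452·exp(-2.72222) = 0.0218516
  L_II = (1/(1.2·√(2π)))·exp(−(2.8−1.2)²/(2·1.2²)) = 0.332452·exp(-0.88889) = 0.136675
  L_III = (1/(1.2·√(2π)))·exp(−(2.8−4.9)²/(2·1.2²)) = 0.332452·exp(-1.53125) = 0.0718978
  L_IV = (1/(0.3·√(2π)))·exp(−(2.8−6.1)²/(2·0.3²)) = 1.329808·exp(-60.50000) = 7.06273e-27
Prior × likelihood for each component:
  π_I·L_I = 0.18 × 0.0218516 = 0.00393328
  π_II·L_II = 0.43 × 0.136675 = 0.0587703
  π_III·L_III = 0.06 × 0.0718978 = 0.00431387
  π_IV·L_IV = 0.33 × 7.06273e-27 = 2.3307e-27
Normaliser: 0.00393328 + 0.0587703 + 0.00431387 + 2.3307e-27 = 0.0670174
P(Group II | the observation) = 0.0587703 / 0.0670174 ≈ 0.8769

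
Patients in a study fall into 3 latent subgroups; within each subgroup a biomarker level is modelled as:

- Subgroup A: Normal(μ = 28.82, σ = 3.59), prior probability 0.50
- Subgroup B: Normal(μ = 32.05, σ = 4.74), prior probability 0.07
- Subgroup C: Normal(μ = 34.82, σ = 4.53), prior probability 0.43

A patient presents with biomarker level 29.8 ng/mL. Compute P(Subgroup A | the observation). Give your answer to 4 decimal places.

0.6751

By Bayes' theorem, P(k | x) = w_k f_k(x) / Σ_j w_j f_j(x).
Evaluate each component's likelihood at the observed value:
  p_A = 0.107062
  p_B = 0.0751975
  p_C = 0.0476593
Unnormalised posteriors:
  w_A·p_A = 0.50 × 0.107062 = 0.0535309
  w_B·p_B = 0.07 × 0.0751975 = 0.00526382
  w_C·p_C = 0.43 × 0.0476593 = 0.0204935
Normaliser: 0.0535309 + 0.00526382 + 0.0204935 = 0.0792882
So the posterior for Subgroup A is 0.0535309 / 0.0792882 ≈ 0.6751.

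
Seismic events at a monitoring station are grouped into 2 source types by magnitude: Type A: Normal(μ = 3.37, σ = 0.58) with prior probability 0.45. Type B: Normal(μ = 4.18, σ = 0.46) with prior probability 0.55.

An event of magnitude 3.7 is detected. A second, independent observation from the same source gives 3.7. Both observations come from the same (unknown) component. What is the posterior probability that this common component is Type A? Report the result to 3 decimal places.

Apply Bayes' rule: the posterior for each component is proportional to its prior times its likelihood at x.
Since both observations come from the same component, the likelihood for component k is f_k(x₁)·f_k(x₂).
  f_A = [0.585042] × [0.585042] = 0.342274
  f_B = [0.503167] × [0.503167] = 0.253177
Prior × likelihood for each component:
  π_A·f_A = 0.45 × 0.342274 = 0.154023
  π_B·f_B = 0.55 × 0.253177 = 0.139247
Denominator: 0.154023 + 0.139247 = 0.293271
So the posterior for Type A is 0.154023 / 0.293271 ≈ 0.525.

0.525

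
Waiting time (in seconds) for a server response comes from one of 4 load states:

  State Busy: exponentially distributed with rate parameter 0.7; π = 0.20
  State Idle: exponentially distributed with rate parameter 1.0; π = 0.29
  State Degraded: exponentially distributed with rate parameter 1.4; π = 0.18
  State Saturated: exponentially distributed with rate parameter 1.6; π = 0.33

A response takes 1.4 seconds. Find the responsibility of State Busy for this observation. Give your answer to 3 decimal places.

0.244

Apply Bayes' rule: the posterior for each component is proportional to its prior times its likelihood at x.
Evaluate each component's likelihood at the observed value:
  f_Busy = 0.7·e^(−0.7·1.4) = 0.7·e^(−0.9800) = 0.262718
  f_Idle = 1.0·e^(−1.0·1.4) = 1.0·e^(−1.4000) = 0.246597
  f_Degraded = 1.4·e^(−1.4·1.4) = 1.4·e^(−1.9600) = 0.197202
  f_Saturated = 1.6·e^(−1.6·1.4) = 1.6·e^(−2.2400) = 0.170334
Multiply by the mixture weights:
  P(Z=Busy)·f_Busy = 0.20 × 0.262718 = 0.0525436
  P(Z=Idle)·f_Idle = 0.29 × 0.246597 = 0.0715131
  P(Z=Degraded)·f_Degraded = 0.18 × 0.197202 = 0.0354963
  P(Z=Saturated)·f_Saturated = 0.33 × 0.170334 = 0.0562101
Evidence: 0.0525436 + 0.0715131 + 0.0354963 + 0.0562101 = 0.215763
P(State Busy | the observation) = 0.0525436 / 0.215763 ≈ 0.244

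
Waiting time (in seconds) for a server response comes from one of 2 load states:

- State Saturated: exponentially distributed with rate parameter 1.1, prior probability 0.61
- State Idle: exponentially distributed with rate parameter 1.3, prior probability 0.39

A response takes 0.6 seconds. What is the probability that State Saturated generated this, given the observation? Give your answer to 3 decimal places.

0.599

By Bayes' theorem, P(k | x) = P(Z=k) f_k(x) / Σ_j P(Z=j) f_j(x).
Evaluate each component's likelihood at the observed value:
  L_Saturated = 1.1·e^(−1.1·0.6) = 1.1·e^(−0.6600) = 0.568536
  L_Idle = 1.3·e^(−1.3·0.6) = 1.3·e^(−0.7800) = 0.595928
Multiply by the mixture weights:
  P(Z=Saturated)·L_Saturated = 0.61 × 0.568536 = 0.346807
  P(Z=Idle)·L_Idle = 0.39 × 0.595928 = 0.232412
Marginal: 0.346807 + 0.232412 = 0.579219
So the posterior for State Saturated is 0.346807 / 0.579219 ≈ 0.599.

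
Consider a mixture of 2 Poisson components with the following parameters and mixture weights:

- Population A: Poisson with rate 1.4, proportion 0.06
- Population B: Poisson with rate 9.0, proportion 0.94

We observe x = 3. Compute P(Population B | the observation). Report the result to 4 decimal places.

P(component k | x) = π_k·f_k(x) / marginal(x), where marginal(x) = Σ_j π_j·f_j(x).
Evaluate each component's likelihood at the observed value:
  f_A = 0.112777
  f_B = 0.0149943
Multiply by the mixture weights:
  π_A·f_A = 0.06 × 0.112777 = 0.00676662
  π_B·f_B = 0.94 × 0.0149943 = 0.0140946
Sum: 0.00676662 + 0.0140946 = 0.0208613
P(Population B | data) = 0.0140946 / 0.0208613 ≈ 0.6756

0.6756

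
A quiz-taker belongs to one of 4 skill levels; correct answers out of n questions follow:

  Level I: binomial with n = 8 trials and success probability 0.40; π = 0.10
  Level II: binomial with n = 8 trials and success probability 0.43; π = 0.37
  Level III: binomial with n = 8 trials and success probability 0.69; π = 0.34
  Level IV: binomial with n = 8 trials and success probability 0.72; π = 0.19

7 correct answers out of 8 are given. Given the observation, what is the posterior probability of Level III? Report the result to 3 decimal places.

0.566

Posterior ∝ prior × likelihood, so P(k | x) ∝ P(Z=k) f_k(x); normalise over all components.
Component likelihoods at x = 7 correct answers out of 8:
  L_I = C(8,7)·0.40^7·0.60^1 = 8·0.0016384·0.6 = 0.00786432
  L_II = C(8,7)·0.43^7·0.57^1 = 8·0.00271819·0.57 = 0.0123949
  L_III = C(8,7)·0.69^7·0.31^1 = 8·0.0744635·0.31 = 0.18467
  L_IV = C(8,7)·0.72^7·0.28^1 = 8·0.100306·0.28 = 0.224686
Unnormalised posteriors:
  P(Z=I)·L_I = 0.10 × 0.00786432 = 0.000786432
  P(Z=II)·L_II = 0.37 × 0.0123949 = 0.00458612
  P(Z=III)·L_III = 0.34 × 0.18467 = 0.0627877
  P(Z=IV)·L_IV = 0.19 × 0.224686 = 0.0426903
Evidence: 0.000786432 + 0.00458612 + 0.0627877 + 0.0426903 = 0.11085
P(Level III | data) = 0.0627877 / 0.11085 ≈ 0.566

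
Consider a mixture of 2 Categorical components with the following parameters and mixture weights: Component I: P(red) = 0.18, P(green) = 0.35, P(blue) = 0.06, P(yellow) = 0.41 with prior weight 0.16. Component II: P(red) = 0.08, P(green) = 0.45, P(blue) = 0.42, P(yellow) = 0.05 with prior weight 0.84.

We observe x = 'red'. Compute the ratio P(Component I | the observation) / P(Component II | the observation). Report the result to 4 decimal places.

Since P(k|x) ∝ P(Z=k) f_k(x), the posterior odds are P(Z=i) f_i(x) / (P(Z=j) f_j(x)).
Categorical probabilities:
  f_I = P(red | comp) = 0.18
  f_II = P(red | comp) = 0.08
Odds = (0.16/0.84) × (0.18/0.08) = 0.190476 × 2.25 ≈ 0.4286

0.4286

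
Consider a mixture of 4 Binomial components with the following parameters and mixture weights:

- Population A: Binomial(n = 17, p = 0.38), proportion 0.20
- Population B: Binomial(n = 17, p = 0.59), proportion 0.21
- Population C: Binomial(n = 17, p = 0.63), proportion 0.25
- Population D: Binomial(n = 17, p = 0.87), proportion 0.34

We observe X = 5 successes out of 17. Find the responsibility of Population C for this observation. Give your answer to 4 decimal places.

Apply Bayes' rule: the posterior for each component is proportional to its prior times its likelihood at x.
Component likelihoods at x = 5 successes out of 17:
  L_A = 0.158186
  L_B = 0.00998198
  L_C = 0.00404272
  L_D = 7.18566e-08
Unnormalised posteriors:
  π_A·L_A = 0.20 × 0.158186 = 0.0316372
  π_B·L_B = 0.21 × 0.00998198 = 0.00209622
  π_C·L_C = 0.25 × 0.00404272 = 0.00101068
  π_D·L_D = 0.34 × 7.18566e-08 = 2.44313e-08
Sum: 0.0316372 + 0.00209622 + 0.00101068 + 2.44313e-08 = 0.0347442
Responsibility of Population C: 0.00101068 / 0.0347442 ≈ 0.0291

0.0291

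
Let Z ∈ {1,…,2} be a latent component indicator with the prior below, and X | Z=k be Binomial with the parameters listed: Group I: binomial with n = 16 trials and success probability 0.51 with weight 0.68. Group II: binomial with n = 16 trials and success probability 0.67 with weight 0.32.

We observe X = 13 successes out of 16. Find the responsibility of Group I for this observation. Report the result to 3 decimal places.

P(component k | x) = π_k·f_k(x) / marginal(x), where marginal(x) = Σ_j π_j·f_j(x).
Component likelihoods at x = 13 successes out of 16:
  f_I = C(16,13)·0.51^13·0.49^3 = 560·0.000157911·0.117649 = 0.0104037
  f_II = C(16,13)·0.67^13·0.33^3 = 560·0.00548242·0.035937 = 0.110332
Weight by the priors:
  π_I·f_I = 0.68 × 0.0104037 = 0.00707453
  π_II·f_II = 0.32 × 0.110332 = 0.0353063
Denominator: 0.00707453 + 0.0353063 = 0.0423808
So the posterior for Group I is 0.00707453 / 0.0423808 ≈ 0.167.

0.167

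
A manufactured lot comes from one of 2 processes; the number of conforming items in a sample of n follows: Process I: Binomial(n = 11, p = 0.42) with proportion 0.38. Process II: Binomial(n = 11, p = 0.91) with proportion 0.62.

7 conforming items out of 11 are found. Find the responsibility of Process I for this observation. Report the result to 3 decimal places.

0.825

Apply Bayes' rule: the posterior for each component is proportional to its prior times its likelihood at x.
Component likelihoods at x = 7 conforming items out of 11:
  f_I = C(11,7)·0.42^7·0.58^4 = 330·0.00230539·0.113165 = 0.0860936
  f_II = C(11,7)·0.91^7·0.09^4 = 330·0.516761·6.561e-05 = 0.0111885
Prior × likelihood for each component:
  w_I·f_I = 0.38 × 0.0860936 = 0.0327156
  w_II·f_II = 0.62 × 0.0111885 = 0.0069369
Denominator: 0.0327156 + 0.0069369 = 0.0396525
Responsibility of Process I: 0.0327156 / 0.0396525 ≈ 0.825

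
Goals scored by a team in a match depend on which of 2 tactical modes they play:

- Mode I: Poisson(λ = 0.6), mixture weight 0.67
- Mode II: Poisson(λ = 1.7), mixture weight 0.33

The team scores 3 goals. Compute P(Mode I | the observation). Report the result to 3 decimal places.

Posterior ∝ prior × likelihood, so P(k | x) ∝ w_k f_k(x); normalise over all components.
Evaluate each component's likelihood at the observed value:
  f_I = 0.0197572
  f_II = 0.149587
Weight by the priors:
  w_I·f_I = 0.67 × 0.0197572 = 0.0132373
  w_II·f_II = 0.33 × 0.149587 = 0.0493638
Sum: 0.0132373 + 0.0493638 = 0.0626012
P(Mode I | x) = 0.0132373 / 0.0626012 ≈ 0.211

0.211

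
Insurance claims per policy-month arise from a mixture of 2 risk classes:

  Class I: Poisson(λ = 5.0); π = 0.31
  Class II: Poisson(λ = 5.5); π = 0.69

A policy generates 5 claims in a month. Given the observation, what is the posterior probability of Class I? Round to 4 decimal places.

0.3150

By Bayes' theorem, P(k | x) = w_k f_k(x) / Σ_j w_j f_j(x).
Evaluate each component's likelihood at the observed value:
  f_I = e^(−5.0)·5.0^5/5! = 0.175467
  f_II = e^(−5.5)·5.5^5/5! = 0.171401
Prior × likelihood for each component:
  w_I·f_I = 0.31 × 0.175467 = 0.0543949
  w_II·f_II = 0.69 × 0.171401 = 0.118266
Evidence: 0.0543949 + 0.118266 = 0.172661
P(Class I | the observation) ≈ 0.3150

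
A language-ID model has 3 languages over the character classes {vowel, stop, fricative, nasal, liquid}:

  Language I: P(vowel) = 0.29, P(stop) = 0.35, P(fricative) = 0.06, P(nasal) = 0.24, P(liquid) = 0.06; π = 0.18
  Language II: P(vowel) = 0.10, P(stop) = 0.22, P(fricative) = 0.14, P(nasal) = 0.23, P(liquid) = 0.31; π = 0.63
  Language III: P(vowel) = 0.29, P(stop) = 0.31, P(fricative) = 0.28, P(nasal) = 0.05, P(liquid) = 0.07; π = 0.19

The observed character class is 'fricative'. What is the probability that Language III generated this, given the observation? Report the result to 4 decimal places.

0.3495

Apply Bayes' rule: the posterior for each component is proportional to its prior times its likelihood at x.
Evaluate each component's likelihood at the observed value:
  f_I = 0.06
  f_II = 0.14
  f_III = 0.28
Weight by the priors:
  w_I·f_I = 0.18 × 0.06 = 0.0108
  w_II·f_II = 0.63 × 0.14 = 0.0882
  w_III·f_III = 0.19 × 0.28 = 0.0532
Normaliser: 0.0108 + 0.0882 + 0.0532 = 0.1522
P(Language III | 'fricative') = 0.0532 / 0.1522 ≈ 0.3495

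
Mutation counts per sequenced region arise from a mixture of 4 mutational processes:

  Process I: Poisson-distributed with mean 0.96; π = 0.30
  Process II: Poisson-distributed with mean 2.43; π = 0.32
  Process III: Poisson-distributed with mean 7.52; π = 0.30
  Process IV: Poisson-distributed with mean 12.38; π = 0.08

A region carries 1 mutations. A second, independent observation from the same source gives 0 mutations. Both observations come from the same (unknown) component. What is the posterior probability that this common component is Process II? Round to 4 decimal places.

By Bayes' theorem, P(k | x) = w_k f_k(x) / Σ_j w_j f_j(x).
Since both observations come from the same component, the likelihood for component k is f_k(x₁)·f_k(x₂).
  L_I = [0.367577] × [0.382893] = 0.140743
  L_II = [0.21393] × [0.0880368] = 0.0188337
  L_III = [0.00407684] × [0.000542133] = 2.21019e-06
  L_IV = [5.20182e-05] × [4.20179e-06] = 2.18569e-10
Weight by the priors:
  w_I·L_I = 0.30 × 0.140743 = 0.0422228
  w_II·L_II = 0.32 × 0.0188337 = 0.00602678
  w_III·L_III = 0.30 × 2.21019e-06 = 6.63056e-07
  w_IV·L_IV = 0.08 × 2.18569e-10 = 1.74855e-11
Denominator: 0.0422228 + 0.00602678 + 6.63056e-07 + 1.74855e-11 = 0.0482502
P(Process II | x₁, x₂) ≈ 0.1249

0.1249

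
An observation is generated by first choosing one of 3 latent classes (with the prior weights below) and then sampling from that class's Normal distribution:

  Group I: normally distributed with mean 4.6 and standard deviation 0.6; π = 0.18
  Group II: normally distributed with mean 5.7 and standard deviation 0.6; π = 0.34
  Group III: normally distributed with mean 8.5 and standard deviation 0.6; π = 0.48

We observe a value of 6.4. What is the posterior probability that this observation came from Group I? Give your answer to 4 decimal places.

0.0114

The responsibility of component k is π_k f_k(x) divided by Σ_j π_j f_j(x).
Normal densities:
  p_I = (1/(0.6·√(2π)))·exp(−(6.4−4.6)²/(2·0.6²)) = 0.664904·exp(-4.50000) = 0.00738641
  p_II = (1/(0.6·√(2π)))·exp(−(6.4−5.7)²/(2·0.6²)) = 0.664904·exp(-0.68056) = 0.336664
  p_III = (1/(0.6·√(2π)))·exp(−(6.4−8.5)²/(2·0.6²)) = 0.664904·exp(-6.12500) = 0.00145447
Multiply by the mixture weights:
  π_I·p_I = 0.18 × 0.00738641 = 0.00132955
  π_II·p_II = 0.34 × 0.336664 = 0.114466
  π_III·p_III = 0.48 × 0.00145447 = 0.000698146
Denominator: 0.00132955 + 0.114466 + 0.000698146 = 0.116494
P(Group I | the observation) = 0.00132955 / 0.116494 ≈ 0.0114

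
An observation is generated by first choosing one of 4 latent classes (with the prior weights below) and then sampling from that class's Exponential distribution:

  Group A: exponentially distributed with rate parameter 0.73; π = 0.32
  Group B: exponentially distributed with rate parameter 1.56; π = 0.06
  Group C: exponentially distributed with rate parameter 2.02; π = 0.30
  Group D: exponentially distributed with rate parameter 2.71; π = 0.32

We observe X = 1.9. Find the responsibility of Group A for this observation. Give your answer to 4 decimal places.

The responsibility of component k is π_k f_k(x) divided by Σ_j π_j f_j(x).
Evaluate each component's likelihood at the observed value:
  L_A = 0.73·e^(−0.73·1.9) = 0.73·e^(−1.3870) = 0.182371
  L_B = 1.56·e^(−1.56·1.9) = 1.56·e^(−2.9640) = 0.0805148
  L_C = 2.02·e^(−2.02·1.9) = 2.02·e^(−3.8380) = 0.043504
  L_D = 2.71·e^(−2.71·1.9) = 2.71·e^(−5.1490) = 0.0157321
Unnormalised posteriors:
  π_A·L_A = 0.32 × 0.182371 = 0.0583588
  π_B·L_B = 0.06 × 0.0805148 = 0.00483089
  π_C·L_C = 0.30 × 0.043504 = 0.0130512
  π_D·L_D = 0.32 × 0.0157321 = 0.00503428
Normaliser: 0.0583588 + 0.00483089 + 0.0130512 + 0.00503428 = 0.0812752
P(Group A | 1.9) = 0.0583588 / 0.0812752 ≈ 0.7180

0.7180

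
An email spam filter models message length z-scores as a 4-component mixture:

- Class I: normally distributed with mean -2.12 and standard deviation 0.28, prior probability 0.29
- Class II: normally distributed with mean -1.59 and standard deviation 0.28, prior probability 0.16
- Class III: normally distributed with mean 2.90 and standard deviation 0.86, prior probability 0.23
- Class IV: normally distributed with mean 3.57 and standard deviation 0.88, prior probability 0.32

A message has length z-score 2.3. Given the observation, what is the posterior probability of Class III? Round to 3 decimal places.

0.620

By Bayes' theorem, P(k | x) = w_k f_k(x) / Σ_j w_j f_j(x).
Normal densities:
  L_I = (1/(0.28·√(2π)))·exp(−(2.3−-2.12)²/(2·0.28²)) = 1.424794·exp(-124.59439) = 1.10433e-54
  L_II = (1/(0.28·√(2π)))·exp(−(2.3−-1.59)²/(2·0.28²)) = 1.424794·exp(-96.50574) = 1.74519e-42
  L_III = (1/(0.86·√(2π)))·exp(−(2.3−2.90)²/(2·0.86²)) = 0.463886·exp(-0.24337) = 0.363677
  L_IV = (1/(0.88·√(2π)))·exp(−(2.3−3.57)²/(2·0.88²)) = 0.453344·exp(-1.04139) = 0.160014
Unnormalised posteriors:
  w_I·L_I = 0.29 × 1.10433e-54 = 3.20254e-55
  w_II·L_II = 0.16 × 1.74519e-42 = 2.7923e-43
  w_III·L_III = 0.23 × 0.363677 = 0.0836456
  w_IV·L_IV = 0.32 × 0.160014 = 0.0512046
Denominator: 3.20254e-55 + 2.7923e-43 + 0.0836456 + 0.0512046 = 0.13485
P(Class III | data) ≈ 0.620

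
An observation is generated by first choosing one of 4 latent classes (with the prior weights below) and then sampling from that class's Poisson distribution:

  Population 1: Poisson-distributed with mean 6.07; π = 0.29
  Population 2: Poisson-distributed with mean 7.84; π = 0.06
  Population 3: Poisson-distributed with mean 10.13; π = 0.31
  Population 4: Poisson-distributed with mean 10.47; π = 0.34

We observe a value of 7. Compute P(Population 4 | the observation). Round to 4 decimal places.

The responsibility of component k is w_k f_k(x) divided by Σ_j w_j f_j(x).
Component likelihoods at x = 7:
  L_1 = e^(−6.07)·6.07^7/7! = 0.139227
  L_2 = e^(−7.84)·7.84^7/7! = 0.142204
  L_3 = e^(−10.13)·10.13^7/7! = 0.086583
  L_4 = e^(−10.47)·10.47^7/7! = 0.0776485
Weight by the priors:
  w_1·L_1 = 0.29 × 0.139227 = 0.0403758
  w_2·L_2 = 0.06 × 0.142204 = 0.00853227
  w_3·L_3 = 0.31 × 0.086583 = 0.0268407
  w_4·L_4 = 0.34 × 0.0776485 = 0.0264005
Denominator: 0.0403758 + 0.00853227 + 0.0268407 + 0.0264005 = 0.102149
So the posterior for Population 4 is 0.0264005 / 0.102149 ≈ 0.2585.

0.2585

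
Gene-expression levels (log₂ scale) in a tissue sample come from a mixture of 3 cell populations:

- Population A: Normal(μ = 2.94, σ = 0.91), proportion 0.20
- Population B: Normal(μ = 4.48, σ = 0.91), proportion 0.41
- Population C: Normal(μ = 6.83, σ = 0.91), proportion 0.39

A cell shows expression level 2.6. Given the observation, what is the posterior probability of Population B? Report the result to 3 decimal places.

Posterior ∝ prior × likelihood, so P(k | x) ∝ P(Z=k) f_k(x); normalise over all components.
Evaluate each component's likelihood at the observed value:
  L_A = (1/(0.91·√(2π)))·exp(−(2.6−2.94)²/(2·0.91²)) = 0.438398·exp(-0.06980) = 0.408842
  L_B = (1/(0.91·√(2π)))·exp(−(2.6−4.48)²/(2·0.91²)) = 0.438398·exp(-2.13404) = 0.0518879
  L_C = (1/(0.91·√(2π)))·exp(−(2.6−6.83)²/(2·0.91²)) = 0.438398·exp(-10.80359) = 8.91109e-06
Weight by the priors:
  P(Z=A)·L_A = 0.20 × 0.408842 = 0.0817684
  P(Z=B)·L_B = 0.41 × 0.0518879 = 0.021274
  P(Z=C)·L_C = 0.39 × 8.91109e-06 = 3.47532e-06
Sum: 0.0817684 + 0.021274 + 3.47532e-06 = 0.103046
P(Population B | data) ≈ 0.206

0.206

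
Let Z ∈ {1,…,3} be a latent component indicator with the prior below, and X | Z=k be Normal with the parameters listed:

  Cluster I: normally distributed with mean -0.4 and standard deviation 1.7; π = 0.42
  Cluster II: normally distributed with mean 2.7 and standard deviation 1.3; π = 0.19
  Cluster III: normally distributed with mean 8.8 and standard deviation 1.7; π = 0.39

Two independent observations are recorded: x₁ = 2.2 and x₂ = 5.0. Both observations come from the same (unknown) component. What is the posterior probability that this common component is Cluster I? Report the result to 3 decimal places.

Apply Bayes' rule: the posterior for each component is proportional to its prior times its likelihood at x.
Since both observations come from the same component, the likelihood for component k is f_k(x₁)·f_k(x₂).
  f_I = [0.0728672] × [0.00151166] = 0.00011015
  f_II = [0.285] × [0.064159] = 0.0182853
  f_III = [0.000125162] × [0.0192964] = 2.41518e-06
Prior × likelihood for each component:
  π_I·f_I = 0.42 × 0.00011015 = 4.6263e-05
  π_II·f_II = 0.19 × 0.0182853 = 0.0034742
  π_III·f_III = 0.39 × 2.41518e-06 = 9.41921e-07
Denominator: 4.6263e-05 + 0.0034742 + 9.41921e-07 = 0.00352141
Responsibility of Cluster I: 4.6263e-05 / 0.00352141 ≈ 0.013

0.013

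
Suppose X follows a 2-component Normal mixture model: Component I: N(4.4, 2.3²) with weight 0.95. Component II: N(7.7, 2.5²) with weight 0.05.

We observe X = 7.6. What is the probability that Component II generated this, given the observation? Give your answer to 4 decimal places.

Apply Bayes' rule: the posterior for each component is proportional to its prior times its likelihood at x.
Evaluate each component's likelihood at the observed value:
  p_I = (1/(2.3·√(2π)))·exp(−(7.6−4.4)²/(2·2.3²)) = 0.173453·exp(-0.96786) = 0.0658938
  p_II = (1/(2.5·√(2π)))·exp(−(7.6−7.7)²/(2·2.5²)) = 0.159577·exp(-0.00080) = 0.159449
Multiply by the mixture weights:
  P(Z=I)·p_I = 0.95 × 0.0658938 = 0.0625991
  P(Z=II)·p_II = 0.05 × 0.159449 = 0.00797247
Sum: 0.0625991 + 0.00797247 = 0.0705715
P(Component II | x) ≈ 0.1130

0.1130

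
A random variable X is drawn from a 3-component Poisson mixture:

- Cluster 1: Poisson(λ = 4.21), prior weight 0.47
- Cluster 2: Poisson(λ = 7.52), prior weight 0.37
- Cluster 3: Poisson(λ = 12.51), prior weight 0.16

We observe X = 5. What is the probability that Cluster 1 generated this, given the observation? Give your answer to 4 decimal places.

0.6484

By Bayes' theorem, P(k | x) = P(Z=k) f_k(x) / Σ_j P(Z=j) f_j(x).
Component likelihoods at x = 5:
  f_1 = 0.163625
  f_2 = 0.108646
  f_3 = 0.00942066
Weight by the priors:
  P(Z=1)·f_1 = 0.47 × 0.163625 = 0.0769037
  P(Z=2)·f_2 = 0.37 × 0.108646 = 0.040199
  P(Z=3)·f_3 = 0.16 × 0.00942066 = 0.00150731
Evidence: 0.0769037 + 0.040199 + 0.00150731 = 0.11861
Responsibility of Cluster 1: 0.0769037 / 0.11861 ≈ 0.6484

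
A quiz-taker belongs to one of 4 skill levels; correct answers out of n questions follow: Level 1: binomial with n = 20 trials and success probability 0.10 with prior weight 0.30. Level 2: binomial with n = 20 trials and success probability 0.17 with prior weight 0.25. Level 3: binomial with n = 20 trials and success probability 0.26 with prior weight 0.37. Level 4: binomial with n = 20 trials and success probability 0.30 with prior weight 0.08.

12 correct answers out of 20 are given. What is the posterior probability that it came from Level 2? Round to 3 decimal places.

The responsibility of component k is π_k f_k(x) divided by Σ_j π_j f_j(x).
Component likelihoods at x = 12 correct answers out of 20:
  f_1 = 5.4226e-08
  f_2 = 1.65302e-05
  f_3 = 0.00108094
  f_4 = 0.00385928
Unnormalised posteriors:
  π_1·f_1 = 0.30 × 5.4226e-08 = 1.62678e-08
  π_2·f_2 = 0.25 × 1.65302e-05 = 4.13256e-06
  π_3·f_3 = 0.37 × 0.00108094 = 0.000399947
  π_4·f_4 = 0.08 × 0.00385928 = 0.000308743
Denominator: 1.62678e-08 + 4.13256e-06 + 0.000399947 + 0.000308743 = 0.000712839
So the posterior for Level 2 is 4.13256e-06 / 0.000712839 ≈ 0.006.

0.006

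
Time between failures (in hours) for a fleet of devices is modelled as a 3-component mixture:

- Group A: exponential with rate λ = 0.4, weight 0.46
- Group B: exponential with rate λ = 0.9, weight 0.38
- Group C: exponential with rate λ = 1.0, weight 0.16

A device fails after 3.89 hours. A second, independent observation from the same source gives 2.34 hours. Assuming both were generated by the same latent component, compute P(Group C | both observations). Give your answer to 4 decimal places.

0.0418

Posterior ∝ prior × likelihood, so P(k | x) ∝ P(Z=k) f_k(x); normalise over all components.
Since both observations come from the same component, the likelihood for component k is f_k(x₁)·f_k(x₂).
  p_A = [0.4·e^(−0.4·3.89) = 0.4·e^(−1.5560) = 0.0843913] × [0.156877] = 0.0132391
  p_B = [0.9·e^(−0.9·3.89) = 0.9·e^(−3.5010) = 0.0271505] × [0.109552] = 0.00297438
  p_C = [1.0·e^(−1.0·3.89) = 1.0·e^(−3.8900) = 0.0204453] × [0.0963276] = 0.00196945
Weight by the priors:
  P(Z=A)·p_A = 0.46 × 0.0132391 = 0.00608998
  P(Z=B)·p_B = 0.38 × 0.00297438 = 0.00113026
  P(Z=C)·p_C = 0.16 × 0.00196945 = 0.000315112
Sum: 0.00608998 + 0.00113026 + 0.000315112 = 0.00753536
So the posterior for Group C is 0.000315112 / 0.00753536 ≈ 0.0418.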